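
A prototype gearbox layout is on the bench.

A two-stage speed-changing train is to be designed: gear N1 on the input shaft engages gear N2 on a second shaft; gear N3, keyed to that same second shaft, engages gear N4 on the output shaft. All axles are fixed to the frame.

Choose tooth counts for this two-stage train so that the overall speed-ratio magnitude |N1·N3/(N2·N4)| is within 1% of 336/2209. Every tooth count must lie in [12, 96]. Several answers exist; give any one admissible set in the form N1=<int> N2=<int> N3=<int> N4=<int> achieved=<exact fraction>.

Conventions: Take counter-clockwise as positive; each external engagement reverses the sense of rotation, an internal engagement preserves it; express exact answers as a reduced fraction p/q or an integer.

N1=12 N2=47 N3=28 N4=47 achieved=336/2209

2-stage fixed-axis compound train for ratio 336/2209
target = 336/2209 in lowest terms: an exact hit needs N1·N3 = k·336 and N2·N4 = k·2209 for one integer k, every count in [12, 96]; additionally prefer no 1:1 stage (N1 ≠ N2, N3 ≠ N4)
k = 1: N1·N3 = 336 = 12·28, N2·N4 = 2209 = 47·47
achieved = 12·28/(47·47) = 336/2209; |achieved − target| = 0 ≤ 84/55225 ✓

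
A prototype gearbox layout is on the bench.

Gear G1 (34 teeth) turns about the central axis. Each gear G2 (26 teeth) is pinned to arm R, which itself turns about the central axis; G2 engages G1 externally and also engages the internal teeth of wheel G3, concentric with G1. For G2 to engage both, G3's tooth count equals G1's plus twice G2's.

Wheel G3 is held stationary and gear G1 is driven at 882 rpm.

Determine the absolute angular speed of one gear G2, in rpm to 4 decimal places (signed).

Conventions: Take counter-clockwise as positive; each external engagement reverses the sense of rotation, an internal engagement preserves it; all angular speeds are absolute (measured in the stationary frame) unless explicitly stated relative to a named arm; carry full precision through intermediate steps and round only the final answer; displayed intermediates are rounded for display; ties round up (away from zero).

recognized (axles ride arm R): planetary set, 34/26/86 teeth
normalise by the input: solve with ω_sun = 1, then scale by 882 rpm
ring teeth: 34 + 2·26 = 86
34(ω_sun−ω_arm) = −86(ω_ring−ω_arm),  ω_ring = 0, ω_sun = 1
34(1−ω_arm) = −86(0−ω_arm)  ⇒  120·ω_arm = 34  ⇒  ω_arm = 17/60
sun–planet mesh: 34·(1−17/60) = −26·(ω_p−ω_arm)  ⇒  ω_p−ω_arm = -731/780
ω_p = 17/60 − 731/780 = -17/26
scale: ω_p = -17/26 × 882 rpm = -576.6923 rpm

-576.6923 rpm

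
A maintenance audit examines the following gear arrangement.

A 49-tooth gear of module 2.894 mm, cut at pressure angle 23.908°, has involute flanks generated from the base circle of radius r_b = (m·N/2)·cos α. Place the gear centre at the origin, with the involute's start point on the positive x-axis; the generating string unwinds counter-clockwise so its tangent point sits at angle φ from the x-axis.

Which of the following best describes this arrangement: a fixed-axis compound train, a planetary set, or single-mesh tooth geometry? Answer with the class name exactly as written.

single-mesh tooth geometry

single-mesh involute tooth geometry (49T wheel at module 2.894)
classification: single-mesh tooth geometry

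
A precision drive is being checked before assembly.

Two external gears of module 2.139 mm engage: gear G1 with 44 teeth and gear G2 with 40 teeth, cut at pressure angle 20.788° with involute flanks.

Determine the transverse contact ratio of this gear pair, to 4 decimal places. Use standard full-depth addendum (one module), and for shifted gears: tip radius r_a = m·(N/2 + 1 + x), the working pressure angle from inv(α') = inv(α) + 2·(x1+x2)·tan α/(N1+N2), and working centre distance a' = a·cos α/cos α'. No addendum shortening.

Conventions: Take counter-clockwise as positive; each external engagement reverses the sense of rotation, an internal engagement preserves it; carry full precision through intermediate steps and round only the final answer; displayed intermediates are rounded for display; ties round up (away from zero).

1.6844

single-mesh involute tooth geometry (44T engaging 40T at module 2.139)
base radii: r_b1 = 43.994526, r_b2 = 39.995023
tip radii: r_a1 = 49.197000, r_a2 = 44.919000
no profile shift: α' = α, a' = a
action lengths: √(r_a1²−r_b1²) = 22.018777, √(r_a2²−r_b2²) = 20.447853
base pitch p_b = π·m·cos α = 6.282404
CR = (22.018777 + 20.447853 − 89.838000·sin 20.78800°)/6.282404 = 1.684406
contact ratio ≈ 1.6844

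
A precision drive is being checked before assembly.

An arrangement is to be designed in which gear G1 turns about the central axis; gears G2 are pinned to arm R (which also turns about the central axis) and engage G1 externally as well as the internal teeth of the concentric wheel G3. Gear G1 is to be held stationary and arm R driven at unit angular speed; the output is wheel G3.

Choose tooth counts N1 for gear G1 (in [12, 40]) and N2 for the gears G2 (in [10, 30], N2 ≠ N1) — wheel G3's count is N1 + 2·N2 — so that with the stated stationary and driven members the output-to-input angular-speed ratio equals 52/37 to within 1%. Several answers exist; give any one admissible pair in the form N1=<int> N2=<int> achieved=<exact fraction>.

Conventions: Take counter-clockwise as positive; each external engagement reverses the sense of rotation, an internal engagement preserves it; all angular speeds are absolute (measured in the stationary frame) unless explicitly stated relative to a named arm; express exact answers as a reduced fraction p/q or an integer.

N1=15 N2=11 achieved=52/37

class = planetary set [ratio 52/37 wanted; Willis about the carrier]
Willis with ω_sun = 0: ω_ring/ω_arm = (N1+N3)/N3; set equal to 52/37  ⇒  N3/N1 = 1/(52/37 − 1) = 37/15
N3 = N1 + 2·N2  ⇒  N2/N1 = (N3/N1 − 1)/2 = (37/15 − 1)/2 = 11/15
smallest multiple with N1 ≥ 12 and N2 ≥ 10: k = 1  ⇒  N1 = 1·15 = 15, N2 = 1·11 = 11 (N1 ≤ 40, N2 ≤ 30, N2 ≠ N1 ✓), N3 = 15 + 2·11 = 37
check: (N1+N3)/N3 with N1 = 15, N3 = 37 gives 52/37; |achieved − target| = 0 ≤ 13/925 ✓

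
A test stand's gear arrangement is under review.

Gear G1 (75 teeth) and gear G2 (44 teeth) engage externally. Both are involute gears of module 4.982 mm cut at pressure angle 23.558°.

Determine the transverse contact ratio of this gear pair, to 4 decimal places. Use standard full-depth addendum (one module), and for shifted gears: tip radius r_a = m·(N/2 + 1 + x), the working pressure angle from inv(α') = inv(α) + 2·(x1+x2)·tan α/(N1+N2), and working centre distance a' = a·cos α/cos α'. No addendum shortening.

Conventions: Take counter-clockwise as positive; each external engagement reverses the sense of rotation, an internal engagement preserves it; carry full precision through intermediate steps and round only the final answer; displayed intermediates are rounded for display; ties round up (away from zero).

1.6035

single-mesh involute tooth geometry (75T engaging 44T at module 4.982)
base radii: r_b1 = 171.254249, r_b2 = 100.469159
tip radii: r_a1 = 191.807000, r_a2 = 114.586000
no profile shift: α' = α, a' = a
action lengths: √(r_a1²−r_b1²) = 86.382334, √(r_a2²−r_b2²) = 55.098997
base pitch p_b = π·m·cos α = 14.346962
CR = (86.382334 + 55.098997 − 296.429000·sin 23.55800°)/14.346962 = 1.603504
contact ratio ≈ 1.6035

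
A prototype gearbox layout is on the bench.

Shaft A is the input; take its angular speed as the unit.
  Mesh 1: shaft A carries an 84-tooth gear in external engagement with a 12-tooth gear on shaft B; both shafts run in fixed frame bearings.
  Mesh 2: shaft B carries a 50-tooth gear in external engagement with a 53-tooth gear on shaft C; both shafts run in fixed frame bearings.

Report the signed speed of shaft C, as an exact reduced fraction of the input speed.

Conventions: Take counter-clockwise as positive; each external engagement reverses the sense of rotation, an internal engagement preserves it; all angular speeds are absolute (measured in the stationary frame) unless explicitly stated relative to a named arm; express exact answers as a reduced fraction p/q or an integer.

350/53

2-mesh fixed-axis compound train (all bearings frame-fixed)
mesh 1 [84T→12T]: |ω|/ω_in = 1×84/12 = 7, sense flips to −
mesh 2 [50T→53T]: |ω|/ω_in = 7×50/53 = 350/53, sense flips to +
signed output speed (× input speed) = 350/53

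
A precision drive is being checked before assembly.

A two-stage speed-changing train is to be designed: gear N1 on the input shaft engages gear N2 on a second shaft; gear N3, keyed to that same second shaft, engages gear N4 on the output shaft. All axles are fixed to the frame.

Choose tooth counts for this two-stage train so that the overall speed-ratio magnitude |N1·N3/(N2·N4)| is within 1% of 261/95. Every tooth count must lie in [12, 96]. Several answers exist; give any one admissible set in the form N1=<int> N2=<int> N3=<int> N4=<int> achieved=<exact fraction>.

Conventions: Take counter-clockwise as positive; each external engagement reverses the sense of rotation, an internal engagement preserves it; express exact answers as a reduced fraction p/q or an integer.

design class (target 261/95): fixed-axis compound train
target = 261/95 in lowest terms: an exact hit needs N1·N3 = k·261 and N2·N4 = k·95 for one integer k, every count in [12, 96]; additionally prefer no 1:1 stage (N1 ≠ N2, N3 ≠ N4)
k = 1…2: no 1:1-free in-range split of k·261 and k·95 into factor pairs; take k = 3
k = 3: N1·N3 = 783 = 27·29, N2·N4 = 285 = 15·19
achieved = 27·29/(15·19) = 261/95; |achieved − target| = 0 ≤ 261/9500 ✓

N1=27 N2=15 N3=29 N4=19 achieved=261/95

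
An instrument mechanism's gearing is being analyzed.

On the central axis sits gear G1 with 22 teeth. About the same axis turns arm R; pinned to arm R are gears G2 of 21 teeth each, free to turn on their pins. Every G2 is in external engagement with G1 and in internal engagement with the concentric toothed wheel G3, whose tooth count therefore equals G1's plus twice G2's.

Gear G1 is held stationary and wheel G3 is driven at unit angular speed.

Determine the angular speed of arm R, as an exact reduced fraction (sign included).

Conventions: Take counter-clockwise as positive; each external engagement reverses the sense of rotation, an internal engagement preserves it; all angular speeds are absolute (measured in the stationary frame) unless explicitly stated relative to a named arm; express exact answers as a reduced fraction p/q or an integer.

recognized (axles ride arm R): planetary set, 22/21/64 teeth
ring teeth: 22 + 2·21 = 64
22(ω_sun−ω_arm) = −64(ω_ring−ω_arm),  ω_sun = 0, ω_ring = 1
22(0−ω_arm) = −64(1−ω_arm)  ⇒  86·ω_arm = 64  ⇒  ω_arm = 32/43
exact speed ratio = 32/43

32/43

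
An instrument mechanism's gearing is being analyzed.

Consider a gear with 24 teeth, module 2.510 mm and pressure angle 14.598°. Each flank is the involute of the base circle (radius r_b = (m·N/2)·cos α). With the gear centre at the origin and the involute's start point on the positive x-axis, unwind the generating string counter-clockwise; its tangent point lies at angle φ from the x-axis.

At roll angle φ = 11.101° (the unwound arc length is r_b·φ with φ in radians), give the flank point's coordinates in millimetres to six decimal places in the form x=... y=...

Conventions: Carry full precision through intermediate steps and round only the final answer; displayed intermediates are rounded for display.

single-mesh involute tooth geometry (24T wheel at module 2.510)
pitch radius r_p = m·N/2 = 2.510·24/2 = 30.120000
base radius r_b = r_p·cos α = 30.120000·cos 14.598° = 29.147665
roll angle φ = 11.101° = 0.19374900 rad
x = r_b·(cos φ + φ·sin φ) = 29.689624
y = r_b·(sin φ − φ·cos φ) = 0.070400

x=29.689624 y=0.070400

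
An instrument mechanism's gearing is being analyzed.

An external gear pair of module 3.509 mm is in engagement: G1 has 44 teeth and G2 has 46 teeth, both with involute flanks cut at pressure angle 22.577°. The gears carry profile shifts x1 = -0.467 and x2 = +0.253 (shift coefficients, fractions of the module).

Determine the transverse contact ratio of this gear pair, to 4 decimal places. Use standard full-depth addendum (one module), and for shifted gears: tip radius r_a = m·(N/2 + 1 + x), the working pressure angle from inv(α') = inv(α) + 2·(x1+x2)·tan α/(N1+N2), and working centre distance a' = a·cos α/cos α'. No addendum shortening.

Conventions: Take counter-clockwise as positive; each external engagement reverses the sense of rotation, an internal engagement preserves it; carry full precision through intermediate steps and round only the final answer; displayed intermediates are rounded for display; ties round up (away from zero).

1.6410

topology: single-mesh involute geometry — m = 3.509, 44T/46T pair
base radii: r_b1 = 71.281886, r_b2 = 74.521971
tip radii: r_a1 = 79.068297, r_a2 = 85.103777
inv(α') = inv(22.577°) + 2·(-0.467+0.253)·tan α/(44+46) = 0.01976863  ⇒  α' = 21.89940°
a' = a·cos α / cos α' = 157.9050·cos 22.577°/cos 21.89940° = 157.143294
action lengths: √(r_a1²−r_b1²) = 34.215324, √(r_a2²−r_b2²) = 41.099010
base pitch p_b = π·m·cos α = 10.179029
CR = (34.215324 + 41.099010 − 157.143294·sin 21.89940°)/10.179029 = 1.640955
contact ratio ≈ 1.6410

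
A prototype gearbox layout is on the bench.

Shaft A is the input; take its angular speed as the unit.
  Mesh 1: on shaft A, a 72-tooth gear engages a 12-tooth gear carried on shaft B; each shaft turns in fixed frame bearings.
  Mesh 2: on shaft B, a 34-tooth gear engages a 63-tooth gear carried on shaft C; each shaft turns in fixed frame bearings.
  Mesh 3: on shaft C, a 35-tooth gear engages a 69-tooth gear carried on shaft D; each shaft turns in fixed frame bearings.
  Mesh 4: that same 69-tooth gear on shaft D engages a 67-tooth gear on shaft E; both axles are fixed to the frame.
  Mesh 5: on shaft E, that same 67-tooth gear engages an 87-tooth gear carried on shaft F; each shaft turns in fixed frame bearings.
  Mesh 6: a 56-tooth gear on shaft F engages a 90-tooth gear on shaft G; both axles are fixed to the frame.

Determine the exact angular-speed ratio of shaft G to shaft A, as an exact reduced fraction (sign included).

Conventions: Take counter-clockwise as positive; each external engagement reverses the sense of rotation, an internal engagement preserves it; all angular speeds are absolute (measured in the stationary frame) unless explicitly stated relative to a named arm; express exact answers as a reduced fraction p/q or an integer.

1904/2349

class = fixed-axis compound train [6 meshes; 6 ratios multiply, 6 sense flips]
mesh 1 [72T→12T]: running ratio 6, sense −
mesh 2 [34T→63T]: running ratio 68/21, sense +
mesh 3 [35T→69T]: running ratio 340/207, sense −
mesh 4 [69T→67T]: running ratio 340/201, sense +
mesh 5 [67T→87T]: running ratio 340/261, sense −
mesh 6 [56T→90T]: running ratio 1904/2349, sense +
ω_out/ω_in = 1904/2349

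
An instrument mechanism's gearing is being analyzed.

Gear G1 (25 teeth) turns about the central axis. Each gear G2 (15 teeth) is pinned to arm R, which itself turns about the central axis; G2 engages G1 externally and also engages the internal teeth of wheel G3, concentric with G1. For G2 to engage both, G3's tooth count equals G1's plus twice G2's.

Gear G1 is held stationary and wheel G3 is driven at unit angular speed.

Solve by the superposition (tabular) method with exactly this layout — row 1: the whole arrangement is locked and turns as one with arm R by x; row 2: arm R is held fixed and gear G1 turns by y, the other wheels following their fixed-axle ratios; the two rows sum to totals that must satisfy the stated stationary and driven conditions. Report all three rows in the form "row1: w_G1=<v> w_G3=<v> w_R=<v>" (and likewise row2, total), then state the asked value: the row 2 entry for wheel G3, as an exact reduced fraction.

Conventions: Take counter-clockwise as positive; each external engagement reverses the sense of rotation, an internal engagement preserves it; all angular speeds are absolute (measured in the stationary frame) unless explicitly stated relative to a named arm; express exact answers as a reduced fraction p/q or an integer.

row1: w_G1=11/16 w_G3=11/16 w_R=11/16
row2: w_G1=-11/16 w_G3=5/16 w_R=0
total: w_G1=0 w_G3=1 w_R=11/16
asked value: 5/16

recognized (axles ride arm R): planetary set, 25/15/55 teeth
superposition row 1 [locked train]: every member turns x
row 2 (arm held, sun turns y): ω_ring = −(25/55)·y, ω_arm = 0
boundary: total ω_sun = x + y = 0 and total ω_ring = x − (25/55)·y = 1  ⇒  y = -11/16, x = 11/16
row 2 ring = −(25/55)·(-11/16) = 5/16
totals (row 1 + row 2): sun 11/16 + (-11/16) = 0, ring 11/16 + 5/16 = 1, arm 11/16 + 0 = 11/16
asked cell (row2, ring) = 5/16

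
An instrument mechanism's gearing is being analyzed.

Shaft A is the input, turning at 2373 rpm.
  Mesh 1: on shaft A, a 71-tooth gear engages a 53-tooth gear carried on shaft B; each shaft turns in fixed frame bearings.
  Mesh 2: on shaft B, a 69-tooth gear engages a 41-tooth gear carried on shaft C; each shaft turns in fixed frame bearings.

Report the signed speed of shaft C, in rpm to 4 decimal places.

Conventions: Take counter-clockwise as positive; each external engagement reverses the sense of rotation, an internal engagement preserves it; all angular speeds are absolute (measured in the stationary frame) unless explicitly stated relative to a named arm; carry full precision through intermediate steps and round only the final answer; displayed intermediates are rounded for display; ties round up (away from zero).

recognized (3 fixed axles, 2 meshes): fixed-axis compound train
mesh 1 [71T→53T]: ω = 2373.0000×71/53 = 3178.9245 rpm, sense flips to −
mesh 2 [69T→41T]: ω = 3178.9245×69/41 = 5349.8974 rpm, sense flips to +
signed output speed = +5349.8974 rpm

+5349.8974 rpm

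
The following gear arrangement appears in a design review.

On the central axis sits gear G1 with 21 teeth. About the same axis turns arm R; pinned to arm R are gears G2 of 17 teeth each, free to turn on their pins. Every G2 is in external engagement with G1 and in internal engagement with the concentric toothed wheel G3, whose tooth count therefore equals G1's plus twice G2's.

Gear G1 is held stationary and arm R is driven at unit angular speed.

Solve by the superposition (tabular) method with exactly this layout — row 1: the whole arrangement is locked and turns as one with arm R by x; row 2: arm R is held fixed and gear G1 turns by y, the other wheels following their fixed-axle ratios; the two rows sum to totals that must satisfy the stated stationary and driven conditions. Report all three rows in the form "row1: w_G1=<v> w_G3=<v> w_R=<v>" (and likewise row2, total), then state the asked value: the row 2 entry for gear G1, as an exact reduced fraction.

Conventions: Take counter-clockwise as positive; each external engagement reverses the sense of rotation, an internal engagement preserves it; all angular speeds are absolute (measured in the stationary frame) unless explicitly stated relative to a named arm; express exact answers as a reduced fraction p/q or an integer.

class = planetary set [G3 = 21+2·17 = 55; Willis about the carrier]
row 1 (train locked, turned with arm): all members turn x
row 2 — arm fixed, fixed-axis ratios: sun y, ring −(21/55)·y, arm 0
boundary: total ω_sun = x + y = 0 and total ω_arm = x = 1  ⇒  y = -1, x = 1
row 2 ring = −(21/55)·(-1) = 21/55
totals (row 1 + row 2): sun 1 + (-1) = 0, ring 1 + 21/55 = 76/55, arm 1 + 0 = 1
asked cell (row2, sun) = -1

row1: w_G1=1 w_G3=1 w_R=1
row2: w_G1=-1 w_G3=21/55 w_R=0
total: w_G1=0 w_G3=76/55 w_R=1
asked value: -1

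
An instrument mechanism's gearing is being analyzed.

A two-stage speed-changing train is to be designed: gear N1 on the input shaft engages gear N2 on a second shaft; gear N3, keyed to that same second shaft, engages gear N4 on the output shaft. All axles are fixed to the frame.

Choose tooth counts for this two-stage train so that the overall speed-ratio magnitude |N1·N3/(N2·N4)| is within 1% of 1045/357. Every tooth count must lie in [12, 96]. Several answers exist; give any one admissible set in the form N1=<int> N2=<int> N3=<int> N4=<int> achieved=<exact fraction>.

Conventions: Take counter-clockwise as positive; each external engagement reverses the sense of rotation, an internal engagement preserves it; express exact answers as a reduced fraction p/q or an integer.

N1=19 N2=17 N3=55 N4=21 achieved=1045/357

topology: fixed-axis compound train — 2 stages, target 1045/357
target = 1045/357 in lowest terms: an exact hit needs N1·N3 = k·1045 and N2·N4 = k·357 for one integer k, every count in [12, 96]; additionally prefer no 1:1 stage (N1 ≠ N2, N3 ≠ N4)
k = 1: N1·N3 = 1045 = 19·55, N2·N4 = 357 = 17·21
achieved = 19·55/(17·21) = 1045/357; |achieved − target| = 0 ≤ 209/7140 ✓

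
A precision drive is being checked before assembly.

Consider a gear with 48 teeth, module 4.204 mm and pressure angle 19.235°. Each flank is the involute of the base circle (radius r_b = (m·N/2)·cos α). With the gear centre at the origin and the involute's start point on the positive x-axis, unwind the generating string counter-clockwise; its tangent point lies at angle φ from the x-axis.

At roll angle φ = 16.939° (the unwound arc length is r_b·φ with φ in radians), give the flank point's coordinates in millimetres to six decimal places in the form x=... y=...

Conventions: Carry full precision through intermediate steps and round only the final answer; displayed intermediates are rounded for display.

x=99.336178 y=0.813392

single-mesh involute tooth geometry (48T wheel at module 4.204)
pitch radius r_p = m·N/2 = 4.204·48/2 = 100.896000
base radius r_b = r_p·cos α = 100.896000·cos 19.235° = 95.263511
roll angle φ = 16.939° = 0.29564132 rad
x = r_b·(cos φ + φ·sin φ) = 99.336178
y = r_b·(sin φ − φ·cos φ) = 0.813392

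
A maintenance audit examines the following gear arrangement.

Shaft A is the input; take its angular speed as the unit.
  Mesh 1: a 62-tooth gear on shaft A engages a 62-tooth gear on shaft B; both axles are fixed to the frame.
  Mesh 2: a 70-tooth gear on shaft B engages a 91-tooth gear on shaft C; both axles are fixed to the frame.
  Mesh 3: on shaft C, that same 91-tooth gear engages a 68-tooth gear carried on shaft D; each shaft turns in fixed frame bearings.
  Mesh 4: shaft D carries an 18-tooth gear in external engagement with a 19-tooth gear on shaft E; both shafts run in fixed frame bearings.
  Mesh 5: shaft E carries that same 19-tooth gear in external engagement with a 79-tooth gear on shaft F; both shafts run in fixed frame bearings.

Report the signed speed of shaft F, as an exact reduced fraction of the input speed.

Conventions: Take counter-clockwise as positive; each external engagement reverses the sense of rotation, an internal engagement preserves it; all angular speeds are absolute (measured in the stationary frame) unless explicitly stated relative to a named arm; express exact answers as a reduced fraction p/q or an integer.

5-mesh fixed-axis compound train (all bearings frame-fixed)
mesh 1 [62T→62T]: |ω|/ω_in = 1×62/62 = 1, sense flips to −
mesh 2 [70T→91T]: |ω|/ω_in = 1×70/91 = 10/13, sense flips to +
mesh 3 [91T→68T]: |ω|/ω_in = (10/13)×91/68 = 35/34, sense flips to −
mesh 4 [18T→19T]: |ω|/ω_in = (35/34)×18/19 = 315/323, sense flips to +
mesh 5 [19T→79T]: |ω|/ω_in = (315/323)×19/79 = 315/1343, sense flips to −
signed output speed (× input speed) = -315/1343

-315/1343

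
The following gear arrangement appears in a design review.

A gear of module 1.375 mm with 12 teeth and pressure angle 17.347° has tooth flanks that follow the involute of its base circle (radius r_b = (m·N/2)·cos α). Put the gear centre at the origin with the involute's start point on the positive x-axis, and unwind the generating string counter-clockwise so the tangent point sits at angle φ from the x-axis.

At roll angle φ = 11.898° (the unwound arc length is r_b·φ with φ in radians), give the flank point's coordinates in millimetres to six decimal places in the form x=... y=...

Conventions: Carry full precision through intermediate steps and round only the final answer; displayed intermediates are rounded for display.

topology: single-mesh involute geometry — m = 1.375, N = 12
pitch radius r_p = m·N/2 = 1.375·12/2 = 8.250000
base radius r_b = r_p·cos α = 8.250000·cos 17.347° = 7.874761
roll angle φ = 11.898° = 0.20765927 rad
x = r_b·(cos φ + φ·sin φ) = 8.042725
y = r_b·(sin φ − φ·cos φ) = 0.023404

x=8.042725 y=0.023404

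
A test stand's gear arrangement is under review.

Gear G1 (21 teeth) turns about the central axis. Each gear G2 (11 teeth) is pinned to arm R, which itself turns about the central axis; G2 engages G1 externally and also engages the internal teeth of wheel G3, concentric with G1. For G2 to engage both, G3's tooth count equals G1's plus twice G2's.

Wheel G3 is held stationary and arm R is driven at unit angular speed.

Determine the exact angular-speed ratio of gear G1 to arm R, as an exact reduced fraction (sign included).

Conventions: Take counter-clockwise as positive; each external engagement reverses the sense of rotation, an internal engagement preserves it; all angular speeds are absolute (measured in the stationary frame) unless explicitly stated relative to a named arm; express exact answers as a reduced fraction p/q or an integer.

64/21

class = planetary set [G3 = 21+2·11 = 43; Willis about the carrier]
ring teeth: 21 + 2·11 = 43
21(ω_sun−ω_arm) = −43(ω_ring−ω_arm),  ω_ring = 0, ω_arm = 1
ω_sun = 1 − (43/21)(0−1) = 64/21
ω_out/ω_in = 64/21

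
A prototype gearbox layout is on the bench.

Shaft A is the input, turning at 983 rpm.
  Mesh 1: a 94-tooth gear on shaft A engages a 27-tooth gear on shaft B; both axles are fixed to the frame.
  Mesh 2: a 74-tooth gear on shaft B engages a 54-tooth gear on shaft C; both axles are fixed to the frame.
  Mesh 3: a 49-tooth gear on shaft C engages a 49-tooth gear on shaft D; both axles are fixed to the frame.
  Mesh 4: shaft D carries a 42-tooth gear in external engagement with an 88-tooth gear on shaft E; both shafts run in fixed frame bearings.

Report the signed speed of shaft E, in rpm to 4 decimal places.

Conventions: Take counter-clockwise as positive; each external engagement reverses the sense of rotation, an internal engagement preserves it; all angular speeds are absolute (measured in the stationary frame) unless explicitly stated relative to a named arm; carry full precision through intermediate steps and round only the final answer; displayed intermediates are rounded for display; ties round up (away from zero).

+2238.3201 rpm

4-mesh fixed-axis compound train (all bearings frame-fixed)
mesh 1 [94T→27T]: ω = 983.0000×94/27 = 3422.2963 rpm, sense flips to −
mesh 2 [74T→54T]: ω = 3422.2963×74/54 = 4689.8134 rpm, sense flips to +
mesh 3 [49T→49T]: ω = 4689.8134×49/49 = 4689.8134 rpm, sense flips to −
mesh 4 [42T→88T]: ω = 4689.8134×42/88 = 2238.3201 rpm, sense flips to +
signed output speed = +2238.3201 rpm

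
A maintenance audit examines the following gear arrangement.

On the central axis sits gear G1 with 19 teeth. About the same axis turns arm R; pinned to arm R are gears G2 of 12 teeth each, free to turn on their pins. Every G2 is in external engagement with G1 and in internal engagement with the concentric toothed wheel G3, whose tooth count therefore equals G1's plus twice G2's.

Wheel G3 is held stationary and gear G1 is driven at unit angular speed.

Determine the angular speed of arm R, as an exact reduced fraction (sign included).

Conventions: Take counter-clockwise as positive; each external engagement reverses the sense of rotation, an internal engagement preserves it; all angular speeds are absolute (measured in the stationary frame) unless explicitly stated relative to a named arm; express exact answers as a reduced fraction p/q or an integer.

class = planetary set [G3 = 19+2·12 = 43; Willis about the carrier]
ring teeth: 19 + 2·12 = 43
19(ω_sun−ω_arm) = −43(ω_ring−ω_arm),  ω_ring = 0, ω_sun = 1
19(1−ω_arm) = −43(0−ω_arm)  ⇒  62·ω_arm = 19  ⇒  ω_arm = 19/62
exact speed ratio = 19/62

19/62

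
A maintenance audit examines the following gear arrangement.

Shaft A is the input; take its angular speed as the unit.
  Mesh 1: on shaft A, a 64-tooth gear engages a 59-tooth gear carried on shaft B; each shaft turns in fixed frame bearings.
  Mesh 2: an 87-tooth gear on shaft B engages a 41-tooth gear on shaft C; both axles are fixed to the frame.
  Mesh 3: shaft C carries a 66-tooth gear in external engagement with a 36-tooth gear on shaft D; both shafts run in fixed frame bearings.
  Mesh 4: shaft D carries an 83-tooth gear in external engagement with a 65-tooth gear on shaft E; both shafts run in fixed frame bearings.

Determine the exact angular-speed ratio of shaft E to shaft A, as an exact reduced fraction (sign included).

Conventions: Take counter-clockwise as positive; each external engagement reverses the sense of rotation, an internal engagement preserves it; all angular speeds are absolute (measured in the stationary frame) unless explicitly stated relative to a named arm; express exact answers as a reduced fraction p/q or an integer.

847264/157235

class = fixed-axis compound train [4 meshes; 4 ratios multiply, 4 sense flips]
mesh 1 [64T→59T]: running ratio 64/59, sense −
mesh 2 [87T→41T]: running ratio 5568/2419, sense +
mesh 3 [66T→36T]: running ratio 10208/2419, sense −
mesh 4 [83T→65T]: running ratio 847264/157235, sense +
ω_out/ω_in = 847264/157235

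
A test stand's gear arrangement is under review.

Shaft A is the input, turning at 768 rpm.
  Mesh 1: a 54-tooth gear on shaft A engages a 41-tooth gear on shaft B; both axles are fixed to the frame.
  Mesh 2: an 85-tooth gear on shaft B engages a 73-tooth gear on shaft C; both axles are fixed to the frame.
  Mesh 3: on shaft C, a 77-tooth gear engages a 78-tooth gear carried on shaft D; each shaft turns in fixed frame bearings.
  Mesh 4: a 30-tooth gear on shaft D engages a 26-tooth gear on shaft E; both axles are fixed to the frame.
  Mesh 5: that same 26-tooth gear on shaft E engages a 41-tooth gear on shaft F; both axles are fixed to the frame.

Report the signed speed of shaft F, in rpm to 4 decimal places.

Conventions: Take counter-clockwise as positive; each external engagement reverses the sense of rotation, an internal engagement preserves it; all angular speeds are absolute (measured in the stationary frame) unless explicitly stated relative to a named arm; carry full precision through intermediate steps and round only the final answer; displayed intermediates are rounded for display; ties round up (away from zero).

5-mesh fixed-axis compound train (all bearings frame-fixed)
mesh 1 [54T→41T]: ω = 768.0000×54/41 = 1011.5122 rpm, sense flips to −
mesh 2 [85T→73T]: ω = 1011.5122×85/73 = 1177.7882 rpm, sense flips to +
mesh 3 [77T→78T]: ω = 1177.7882×77/78 = 1162.6883 rpm, sense flips to −
mesh 4 [30T→26T]: ω = 1162.6883×30/26 = 1341.5635 rpm, sense flips to +
mesh 5 [26T→41T]: ω = 1341.5635×26/41 = 850.7476 rpm, sense flips to −
signed output speed = -850.7476 rpm

-850.7476 rpm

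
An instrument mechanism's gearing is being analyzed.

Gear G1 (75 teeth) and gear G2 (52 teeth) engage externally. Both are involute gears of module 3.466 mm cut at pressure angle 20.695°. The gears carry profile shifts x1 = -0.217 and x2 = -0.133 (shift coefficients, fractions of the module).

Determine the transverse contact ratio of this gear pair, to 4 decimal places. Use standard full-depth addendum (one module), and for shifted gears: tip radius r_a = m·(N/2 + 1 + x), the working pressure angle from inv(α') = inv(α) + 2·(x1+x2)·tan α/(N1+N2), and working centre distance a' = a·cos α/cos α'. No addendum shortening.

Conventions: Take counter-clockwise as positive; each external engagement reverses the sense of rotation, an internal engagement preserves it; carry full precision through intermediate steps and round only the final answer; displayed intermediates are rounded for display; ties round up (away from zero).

1.8145

class = single-mesh tooth geometry [involute pair 75T × 52T, m = 3.466]
base radii: r_b1 = 121.588347, r_b2 = 84.301254
tip radii: r_a1 = 132.688878, r_a2 = 93.121022
inv(α') = inv(20.695°) + 2·(-0.217-0.133)·tan α/(75+52) = 0.01449071  ⇒  α' = 19.81932°
a' = a·cos α / cos α' = 220.0910·cos 20.695°/cos 19.81932° = 218.853030
action lengths: √(r_a1²−r_b1²) = 53.128263, √(r_a2²−r_b2²) = 39.557848
base pitch p_b = π·m·cos α = 10.186162
CR = (53.128263 + 39.557848 − 218.853030·sin 19.81932°)/10.186162 = 1.814508
contact ratio ≈ 1.8145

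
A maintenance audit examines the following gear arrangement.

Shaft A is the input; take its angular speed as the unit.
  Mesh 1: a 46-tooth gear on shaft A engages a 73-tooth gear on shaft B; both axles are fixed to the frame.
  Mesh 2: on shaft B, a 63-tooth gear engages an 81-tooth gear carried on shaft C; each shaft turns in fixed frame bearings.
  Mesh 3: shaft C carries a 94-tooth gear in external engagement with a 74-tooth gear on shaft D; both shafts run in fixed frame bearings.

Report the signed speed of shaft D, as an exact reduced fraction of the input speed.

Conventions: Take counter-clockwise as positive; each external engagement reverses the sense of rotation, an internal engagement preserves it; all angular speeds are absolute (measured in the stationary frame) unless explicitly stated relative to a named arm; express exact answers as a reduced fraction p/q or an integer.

3-mesh fixed-axis compound train (all bearings frame-fixed)
mesh 1 [46T→73T]: |ω|/ω_in = 1×46/73 = 46/73, sense flips to −
mesh 2 [63T→81T]: |ω|/ω_in = (46/73)×63/81 = 322/657, sense flips to +
mesh 3 [94T→74T]: |ω|/ω_in = (322/657)×94/74 = 15134/24309, sense flips to −
signed output speed (× input speed) = -15134/24309

-15134/24309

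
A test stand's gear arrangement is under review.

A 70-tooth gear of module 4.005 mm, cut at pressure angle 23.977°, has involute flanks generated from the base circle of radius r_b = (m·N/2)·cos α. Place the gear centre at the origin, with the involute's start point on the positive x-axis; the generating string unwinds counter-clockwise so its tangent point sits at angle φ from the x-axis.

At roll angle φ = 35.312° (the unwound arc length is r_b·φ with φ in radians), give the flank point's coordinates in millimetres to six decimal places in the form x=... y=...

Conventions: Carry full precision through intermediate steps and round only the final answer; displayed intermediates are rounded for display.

x=150.142237 y=9.619874

recognized (one wheel, involute flank): single-mesh tooth geometry, m = 4.005, N = 70
pitch radius r_p = m·N/2 = 4.005·70/2 = 140.175000
base radius r_b = r_p·cos α = 140.175000·cos 23.977° = 128.079111
roll angle φ = 35.312° = 0.61631067 rad
x = r_b·(cos φ + φ·sin φ) = 150.142237
y = r_b·(sin φ − φ·cos φ) = 9.619874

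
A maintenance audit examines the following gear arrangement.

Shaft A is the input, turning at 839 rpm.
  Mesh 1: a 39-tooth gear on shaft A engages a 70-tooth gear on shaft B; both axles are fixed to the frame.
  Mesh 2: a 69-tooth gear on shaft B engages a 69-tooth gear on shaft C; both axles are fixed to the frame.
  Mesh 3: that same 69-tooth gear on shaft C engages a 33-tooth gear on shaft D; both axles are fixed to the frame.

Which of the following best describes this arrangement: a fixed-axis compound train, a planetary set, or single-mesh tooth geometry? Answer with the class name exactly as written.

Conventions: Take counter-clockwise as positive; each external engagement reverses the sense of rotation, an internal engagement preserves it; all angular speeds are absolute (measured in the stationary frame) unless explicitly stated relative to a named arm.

3-mesh fixed-axis compound train (all bearings frame-fixed)
classification: fixed-axis compound train

fixed-axis compound train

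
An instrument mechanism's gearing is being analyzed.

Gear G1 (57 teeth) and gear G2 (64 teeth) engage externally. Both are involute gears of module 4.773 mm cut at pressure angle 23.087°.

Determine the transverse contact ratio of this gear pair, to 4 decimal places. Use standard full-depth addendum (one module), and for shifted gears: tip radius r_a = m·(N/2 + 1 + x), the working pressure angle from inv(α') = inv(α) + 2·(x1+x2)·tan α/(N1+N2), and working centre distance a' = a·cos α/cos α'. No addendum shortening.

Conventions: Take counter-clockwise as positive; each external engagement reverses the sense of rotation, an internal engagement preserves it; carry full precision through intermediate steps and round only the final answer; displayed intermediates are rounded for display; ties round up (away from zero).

topology: single-mesh involute geometry — m = 4.773, 57T/64T pair
base radii: r_b1 = 125.135884, r_b2 = 140.503449
tip radii: r_a1 = 140.803500, r_a2 = 157.509000
no profile shift: α' = α, a' = a
action lengths: √(r_a1²−r_b1²) = 64.549486, √(r_a2²−r_b2²) = 71.188945
base pitch p_b = π·m·cos α = 13.793894
CR = (64.549486 + 71.188945 − 288.766500·sin 23.08700°)/13.793894 = 1.631511
contact ratio ≈ 1.6315

1.6315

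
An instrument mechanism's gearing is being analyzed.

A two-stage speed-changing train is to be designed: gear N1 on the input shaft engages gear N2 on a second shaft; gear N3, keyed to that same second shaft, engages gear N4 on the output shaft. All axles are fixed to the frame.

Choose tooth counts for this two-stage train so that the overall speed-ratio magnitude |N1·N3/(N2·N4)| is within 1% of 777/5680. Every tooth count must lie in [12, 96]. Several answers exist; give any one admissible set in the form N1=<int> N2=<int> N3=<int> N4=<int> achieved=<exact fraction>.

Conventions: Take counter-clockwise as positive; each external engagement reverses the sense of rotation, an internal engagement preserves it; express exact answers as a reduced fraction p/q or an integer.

topology: fixed-axis compound train — 2 stages, target 777/5680
target = 777/5680 in lowest terms: an exact hit needs N1·N3 = k·777 and N2·N4 = k·5680 for one integer k, every count in [12, 96]; additionally prefer no 1:1 stage (N1 ≠ N2, N3 ≠ N4)
k = 1: N1·N3 = 777 = 21·37, N2·N4 = 5680 = 71·80
achieved = 21·37/(71·80) = 777/5680; |achieved − target| = 0 ≤ 777/568000 ✓

N1=21 N2=71 N3=37 N4=80 achieved=777/5680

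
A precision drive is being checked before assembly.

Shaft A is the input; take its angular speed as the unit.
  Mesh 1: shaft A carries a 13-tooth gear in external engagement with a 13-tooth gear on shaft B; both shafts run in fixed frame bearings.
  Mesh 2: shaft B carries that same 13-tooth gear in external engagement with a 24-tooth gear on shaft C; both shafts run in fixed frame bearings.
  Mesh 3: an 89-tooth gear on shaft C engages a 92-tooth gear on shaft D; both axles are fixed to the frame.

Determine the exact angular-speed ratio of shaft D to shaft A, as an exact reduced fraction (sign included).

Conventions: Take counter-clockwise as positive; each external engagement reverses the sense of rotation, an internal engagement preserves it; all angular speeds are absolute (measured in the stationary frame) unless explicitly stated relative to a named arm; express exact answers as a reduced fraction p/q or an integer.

-1157/2208

class = fixed-axis compound train [3 meshes; 3 ratios multiply, 3 sense flips]
mesh 1 [13T→13T]: running ratio 1, sense −
mesh 2 [13T→24T]: running ratio 13/24, sense +
mesh 3 [89T→92T]: running ratio 1157/2208, sense −
ω_out/ω_in = -1157/2208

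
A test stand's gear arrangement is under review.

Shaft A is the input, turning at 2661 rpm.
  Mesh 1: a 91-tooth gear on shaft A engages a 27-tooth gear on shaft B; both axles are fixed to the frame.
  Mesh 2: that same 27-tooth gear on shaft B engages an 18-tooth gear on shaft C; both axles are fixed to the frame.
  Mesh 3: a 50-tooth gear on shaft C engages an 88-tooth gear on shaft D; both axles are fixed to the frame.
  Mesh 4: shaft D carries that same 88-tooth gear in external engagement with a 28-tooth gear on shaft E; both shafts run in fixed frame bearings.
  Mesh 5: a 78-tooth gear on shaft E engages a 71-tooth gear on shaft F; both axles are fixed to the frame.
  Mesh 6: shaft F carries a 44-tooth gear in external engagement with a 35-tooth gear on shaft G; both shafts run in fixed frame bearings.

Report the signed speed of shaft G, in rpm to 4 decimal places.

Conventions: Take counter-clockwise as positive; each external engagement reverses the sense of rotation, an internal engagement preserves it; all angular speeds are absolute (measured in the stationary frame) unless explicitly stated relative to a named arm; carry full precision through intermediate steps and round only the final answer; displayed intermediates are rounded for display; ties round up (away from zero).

class = fixed-axis compound train [6 meshes; 6 ratios multiply, 6 sense flips]
mesh 1 [91T→27T]: ω = 2661.0000×91/27 = 8968.5556 rpm, sense flips to −
mesh 2 [27T→18T]: ω = 8968.5556×27/18 = 13452.8333 rpm, sense flips to +
mesh 3 [50T→88T]: ω = 13452.8333×50/88 = 7643.6553 rpm, sense flips to −
mesh 4 [88T→28T]: ω = 7643.6553×88/28 = 24022.9167 rpm, sense flips to +
mesh 5 [78T→71T]: ω = 24022.9167×78/71 = 26391.3732 rpm, sense flips to −
mesh 6 [44T→35T]: ω = 26391.3732×44/35 = 33177.7264 rpm, sense flips to +
signed output speed = +33177.7264 rpm

+33177.7264 rpm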